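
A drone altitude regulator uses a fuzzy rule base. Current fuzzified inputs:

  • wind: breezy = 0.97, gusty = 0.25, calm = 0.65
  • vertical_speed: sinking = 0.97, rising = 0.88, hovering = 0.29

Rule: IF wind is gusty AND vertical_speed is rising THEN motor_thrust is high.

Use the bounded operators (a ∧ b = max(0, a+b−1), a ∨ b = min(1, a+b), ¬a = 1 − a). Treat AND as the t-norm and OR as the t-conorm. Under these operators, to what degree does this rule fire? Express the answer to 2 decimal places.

firing strength: gusty=0.25, rising=0.88; AND[max(0, a+b−1)] → w = 0.13

0.13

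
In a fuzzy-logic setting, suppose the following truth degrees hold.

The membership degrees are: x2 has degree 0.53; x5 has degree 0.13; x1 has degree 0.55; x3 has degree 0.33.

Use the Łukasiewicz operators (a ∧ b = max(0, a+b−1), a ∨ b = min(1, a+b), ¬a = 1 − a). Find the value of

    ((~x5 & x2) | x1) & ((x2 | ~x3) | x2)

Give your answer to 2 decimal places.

~x5 = 1 − 0.13 = 0.87
~x5 & x2 = max(0, a+b−1) on (0.87, 0.53) = 0.40
(~x5 & x2) | x1 = min(1, a+b) on (0.40, 0.55) = 0.95
~x3 = 1 − 0.33 = 0.67
x2 | ~x3 = min(1, a+b) on (0.53, 0.67) = 1.00
(x2 | ~x3) | x2 = min(1, a+b) on (1.00, 0.53) = 1.00
((~x5 & x2) | x1) & ((x2 | ~x3) | x2) = max(0, a+b−1) on (0.95, 1.00) = 0.95

0.95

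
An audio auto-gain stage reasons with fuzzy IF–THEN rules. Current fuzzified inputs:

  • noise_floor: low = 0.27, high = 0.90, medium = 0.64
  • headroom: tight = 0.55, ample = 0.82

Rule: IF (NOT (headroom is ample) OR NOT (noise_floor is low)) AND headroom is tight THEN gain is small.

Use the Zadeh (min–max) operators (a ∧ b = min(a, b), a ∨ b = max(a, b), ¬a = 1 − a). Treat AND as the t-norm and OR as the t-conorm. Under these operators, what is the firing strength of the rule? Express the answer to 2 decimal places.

firing strength: (¬ample=1−0.82=0.18 OR ¬low=1−0.27=0.73) = 0.73; AND[min(a, b)] with tight=0.55 → w = 0.55

0.55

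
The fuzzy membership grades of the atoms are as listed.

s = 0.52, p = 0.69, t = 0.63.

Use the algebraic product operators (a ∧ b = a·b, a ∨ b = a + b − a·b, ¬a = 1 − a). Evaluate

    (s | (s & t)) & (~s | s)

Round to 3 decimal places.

0.508

s & t = a·b on (0.5200, 0.6300) = 0.3276
s | (s & t) = a + b − a·b on (0.5200, 0.3276) = 0.6772
~s = 1 − 0.5200 = 0.4800
~s | s = a + b − a·b on (0.4800, 0.5200) = 0.7504
(s | (s & t)) & (~s | s) = a·b on (0.6772, 0.7504) = 0.5082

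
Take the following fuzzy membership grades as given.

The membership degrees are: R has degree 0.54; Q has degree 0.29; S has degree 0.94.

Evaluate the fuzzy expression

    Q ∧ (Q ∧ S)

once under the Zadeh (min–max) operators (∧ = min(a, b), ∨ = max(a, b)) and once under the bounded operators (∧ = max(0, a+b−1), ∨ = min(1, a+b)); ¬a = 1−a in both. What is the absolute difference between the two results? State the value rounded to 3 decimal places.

0.290

Under Zadeh (min–max):
  Q ∧ S = min(a, b) on (0.29, 0.94) = 0.29
  Q ∧ (Q ∧ S) = min(a, b) on (0.29, 0.29) = 0.29
  → value = 0.2900
Under bounded:
  Q ∧ S = max(0, a+b−1) on (0.29, 0.94) = 0.23
  Q ∧ (Q ∧ S) = max(0, a+b−1) on (0.29, 0.23) = 0.00
  → value = 0.0000
|0.2900 − 0.0000| = 0.290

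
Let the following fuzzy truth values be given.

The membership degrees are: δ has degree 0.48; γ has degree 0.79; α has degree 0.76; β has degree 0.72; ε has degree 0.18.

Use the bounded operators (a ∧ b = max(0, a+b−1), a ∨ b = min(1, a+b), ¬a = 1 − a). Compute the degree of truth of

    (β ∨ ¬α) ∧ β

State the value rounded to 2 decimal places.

¬α = 1 − 0.76 = 0.24
β ∨ ¬α = min(1, a+b) on (0.72, 0.24) = 0.96
(β ∨ ¬α) ∧ β = max(0, a+b−1) on (0.96, 0.72) = 0.68

0.68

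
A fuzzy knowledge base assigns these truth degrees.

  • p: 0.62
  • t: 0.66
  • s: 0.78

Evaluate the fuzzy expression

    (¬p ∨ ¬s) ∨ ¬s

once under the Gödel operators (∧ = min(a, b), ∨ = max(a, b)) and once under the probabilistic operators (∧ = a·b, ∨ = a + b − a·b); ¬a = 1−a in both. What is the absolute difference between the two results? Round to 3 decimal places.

Under Gödel:
  ¬p = 1 − 0.62 = 0.38
  ¬s = 1 − 0.78 = 0.22
  ¬p ∨ ¬s = max(a, b) on (0.38, 0.22) = 0.38
  ¬s = 1 − 0.78 = 0.22
  (¬p ∨ ¬s) ∨ ¬s = max(a, b) on (0.38, 0.22) = 0.38
  → value = 0.3800
Under probabilistic:
  ¬p = 1 − 0.6200 = 0.3800
  ¬s = 1 − 0.7800 = 0.2200
  ¬p ∨ ¬s = a + b − a·b on (0.3800, 0.2200) = 0.5164
  ¬s = 1 − 0.7800 = 0.2200
  (¬p ∨ ¬s) ∨ ¬s = a + b − a·b on (0.5164, 0.2200) = 0.6228
  → value = 0.6228
|0.3800 − 0.6228| = 0.243

0.243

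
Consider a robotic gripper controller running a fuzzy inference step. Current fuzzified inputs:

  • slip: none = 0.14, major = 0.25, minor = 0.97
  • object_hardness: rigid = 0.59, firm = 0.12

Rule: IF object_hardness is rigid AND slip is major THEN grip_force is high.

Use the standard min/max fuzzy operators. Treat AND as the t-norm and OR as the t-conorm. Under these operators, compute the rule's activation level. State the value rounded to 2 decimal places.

0.25

firing strength: rigid=0.59, major=0.25; AND[min(a, b)] → w = 0.25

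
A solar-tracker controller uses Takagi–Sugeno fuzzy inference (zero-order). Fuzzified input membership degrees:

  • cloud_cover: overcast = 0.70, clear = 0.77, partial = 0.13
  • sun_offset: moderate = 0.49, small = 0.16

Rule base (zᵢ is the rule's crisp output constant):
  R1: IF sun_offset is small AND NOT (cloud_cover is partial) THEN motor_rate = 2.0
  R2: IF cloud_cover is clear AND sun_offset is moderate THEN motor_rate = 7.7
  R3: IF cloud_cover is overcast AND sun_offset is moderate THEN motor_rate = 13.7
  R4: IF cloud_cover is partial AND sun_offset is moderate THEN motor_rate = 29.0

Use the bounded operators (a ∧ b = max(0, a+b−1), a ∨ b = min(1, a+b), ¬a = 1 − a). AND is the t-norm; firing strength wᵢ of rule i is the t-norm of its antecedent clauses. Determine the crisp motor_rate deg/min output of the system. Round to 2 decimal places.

9.72

R1 (z=2.0): small=0.16, ¬partial=1−0.13=0.87; AND[max(0, a+b−1)] → w = 0.03
R2 (z=7.7): clear=0.77, moderate=0.49; AND[max(0, a+b−1)] → w = 0.26
R3 (z=13.7): overcast=0.70, moderate=0.49; AND[max(0, a+b−1)] → w = 0.19
R4 (z=29.0): partial=0.13, moderate=0.49; AND[max(0, a+b−1)] → w = 0.00
Weighted average = (0.03·2.0 + 0.26·7.7 + 0.19·13.7 + 0.00·29.0) / (0.03 + 0.26 + 0.19 + 0.00)
  = 4.6650 / 0.4800 = 9.72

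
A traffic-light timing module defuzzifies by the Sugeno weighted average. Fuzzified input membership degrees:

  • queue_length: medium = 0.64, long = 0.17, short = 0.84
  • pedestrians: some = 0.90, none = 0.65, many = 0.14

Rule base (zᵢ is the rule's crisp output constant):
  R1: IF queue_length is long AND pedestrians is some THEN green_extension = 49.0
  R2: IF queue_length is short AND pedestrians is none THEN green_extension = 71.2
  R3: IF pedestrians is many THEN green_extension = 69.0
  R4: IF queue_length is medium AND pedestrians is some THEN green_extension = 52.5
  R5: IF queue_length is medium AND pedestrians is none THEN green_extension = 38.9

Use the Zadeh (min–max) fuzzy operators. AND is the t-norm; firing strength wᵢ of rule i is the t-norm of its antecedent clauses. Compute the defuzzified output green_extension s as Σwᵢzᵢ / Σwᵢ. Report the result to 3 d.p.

54.806

R1 (z=49.0): long=0.17, some=0.90; AND[min(a, b)] → w = 0.17
R2 (z=71.2): short=0.84, none=0.65; AND[min(a, b)] → w = 0.65
R3 (z=69.0): many=0.14 → w = 0.14
R4 (z=52.5): medium=0.64, some=0.90; AND[min(a, b)] → w = 0.64
R5 (z=38.9): medium=0.64, none=0.65; AND[min(a, b)] → w = 0.64
Weighted average = (0.17·49.0 + 0.65·71.2 + 0.14·69.0 + 0.64·52.5 + 0.64·38.9) / (0.17 + 0.65 + 0.14 + 0.64 + 0.64)
  = 122.7660 / 2.2400 = 54.806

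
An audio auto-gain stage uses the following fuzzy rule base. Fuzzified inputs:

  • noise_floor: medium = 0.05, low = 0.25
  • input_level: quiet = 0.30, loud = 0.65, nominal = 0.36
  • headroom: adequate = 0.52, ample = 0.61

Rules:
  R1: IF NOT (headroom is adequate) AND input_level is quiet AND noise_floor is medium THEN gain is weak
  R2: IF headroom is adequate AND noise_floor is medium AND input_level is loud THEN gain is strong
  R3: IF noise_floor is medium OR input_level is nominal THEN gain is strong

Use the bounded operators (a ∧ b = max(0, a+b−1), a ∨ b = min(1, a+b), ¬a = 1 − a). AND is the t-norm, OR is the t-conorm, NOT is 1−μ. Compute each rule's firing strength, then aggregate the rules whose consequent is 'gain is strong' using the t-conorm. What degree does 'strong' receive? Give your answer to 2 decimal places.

R1: ¬adequate=1−0.52=0.48, quiet=0.30, medium=0.05; AND[max(0, a+b−1)] → w = 0.00
R2: adequate=0.52, medium=0.05, loud=0.65; AND[max(0, a+b−1)] → w = 0.00
R3: medium=0.05, nominal=0.36; OR[min(1, a+b)] → w = 0.41
Rules with consequent 'strong': {R2, R3} → strengths 0.00, 0.41
Aggregate via t-conorm [min(1, a+b)]: 0.41

0.41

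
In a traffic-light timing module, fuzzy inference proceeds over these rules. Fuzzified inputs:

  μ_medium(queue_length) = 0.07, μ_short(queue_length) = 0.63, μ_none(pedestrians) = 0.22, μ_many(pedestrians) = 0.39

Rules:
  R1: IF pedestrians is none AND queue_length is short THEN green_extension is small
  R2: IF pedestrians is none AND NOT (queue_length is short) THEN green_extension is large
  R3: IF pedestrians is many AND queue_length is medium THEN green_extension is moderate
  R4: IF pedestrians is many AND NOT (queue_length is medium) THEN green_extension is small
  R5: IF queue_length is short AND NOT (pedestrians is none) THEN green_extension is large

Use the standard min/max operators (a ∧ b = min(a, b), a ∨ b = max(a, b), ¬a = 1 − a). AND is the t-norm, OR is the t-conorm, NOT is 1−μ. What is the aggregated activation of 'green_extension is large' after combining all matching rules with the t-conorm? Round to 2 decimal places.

R1: none=0.22, short=0.63; AND[min(a, b)] → w = 0.22
R2: none=0.22, ¬short=1−0.63=0.37; AND[min(a, b)] → w = 0.22
R3: many=0.39, medium=0.07; AND[min(a, b)] → w = 0.07
R4: many=0.39, ¬medium=1−0.07=0.93; AND[min(a, b)] → w = 0.39
R5: short=0.63, ¬none=1−0.22=0.78; AND[min(a, b)] → w = 0.63
Rules with consequent 'large': {R2, R5} → strengths 0.22, 0.63
Aggregate via t-conorm [max(a, b)]: 0.63

0.63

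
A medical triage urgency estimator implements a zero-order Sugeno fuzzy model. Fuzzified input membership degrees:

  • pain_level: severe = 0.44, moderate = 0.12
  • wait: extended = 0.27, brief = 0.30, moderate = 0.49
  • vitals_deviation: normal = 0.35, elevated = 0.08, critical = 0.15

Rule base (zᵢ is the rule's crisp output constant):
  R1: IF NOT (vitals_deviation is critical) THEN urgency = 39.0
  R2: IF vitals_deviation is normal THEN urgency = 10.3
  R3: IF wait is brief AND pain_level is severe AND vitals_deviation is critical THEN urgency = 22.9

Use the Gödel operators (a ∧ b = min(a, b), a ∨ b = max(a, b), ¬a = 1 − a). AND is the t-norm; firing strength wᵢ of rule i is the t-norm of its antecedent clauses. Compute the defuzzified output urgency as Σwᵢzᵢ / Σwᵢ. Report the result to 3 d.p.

29.770

R1 (z=39.0): ¬critical=1−0.15=0.85 → w = 0.85
R2 (z=10.3): normal=0.35 → w = 0.35
R3 (z=22.9): brief=0.30, severe=0.44, critical=0.15; AND[min(a, b)] → w = 0.15
Weighted average = (0.85·39.0 + 0.35·10.3 + 0.15·22.9) / (0.85 + 0.35 + 0.15)
  = 40.1900 / 1.3500 = 29.770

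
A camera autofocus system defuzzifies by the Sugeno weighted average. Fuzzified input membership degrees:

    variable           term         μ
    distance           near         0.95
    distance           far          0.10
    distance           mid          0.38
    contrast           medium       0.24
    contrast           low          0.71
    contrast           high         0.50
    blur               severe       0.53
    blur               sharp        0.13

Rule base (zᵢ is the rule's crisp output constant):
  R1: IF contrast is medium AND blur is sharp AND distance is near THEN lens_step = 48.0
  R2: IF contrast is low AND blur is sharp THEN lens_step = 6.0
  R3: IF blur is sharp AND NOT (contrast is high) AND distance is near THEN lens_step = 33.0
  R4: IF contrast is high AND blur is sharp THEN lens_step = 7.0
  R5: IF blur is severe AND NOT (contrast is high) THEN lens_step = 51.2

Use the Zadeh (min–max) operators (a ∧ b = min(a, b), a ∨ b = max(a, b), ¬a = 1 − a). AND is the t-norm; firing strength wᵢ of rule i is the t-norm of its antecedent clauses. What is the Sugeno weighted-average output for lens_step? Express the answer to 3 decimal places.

37.078

R1 (z=48.0): medium=0.24, sharp=0.13, near=0.95; AND[min(a, b)] → w = 0.13
R2 (z=6.0): low=0.71, sharp=0.13; AND[min(a, b)] → w = 0.13
R3 (z=33.0): sharp=0.13, ¬high=1−0.50=0.50, near=0.95; AND[min(a, b)] → w = 0.13
R4 (z=7.0): high=0.50, sharp=0.13; AND[min(a, b)] → w = 0.13
R5 (z=51.2): severe=0.53, ¬high=1−0.50=0.50; AND[min(a, b)] → w = 0.50
Weighted average = (0.13·48.0 + 0.13·6.0 + 0.13·33.0 + 0.13·7.0 + 0.50·51.2) / (0.13 + 0.13 + 0.13 + 0.13 + 0.50)
  = 37.8200 / 1.0200 = 37.078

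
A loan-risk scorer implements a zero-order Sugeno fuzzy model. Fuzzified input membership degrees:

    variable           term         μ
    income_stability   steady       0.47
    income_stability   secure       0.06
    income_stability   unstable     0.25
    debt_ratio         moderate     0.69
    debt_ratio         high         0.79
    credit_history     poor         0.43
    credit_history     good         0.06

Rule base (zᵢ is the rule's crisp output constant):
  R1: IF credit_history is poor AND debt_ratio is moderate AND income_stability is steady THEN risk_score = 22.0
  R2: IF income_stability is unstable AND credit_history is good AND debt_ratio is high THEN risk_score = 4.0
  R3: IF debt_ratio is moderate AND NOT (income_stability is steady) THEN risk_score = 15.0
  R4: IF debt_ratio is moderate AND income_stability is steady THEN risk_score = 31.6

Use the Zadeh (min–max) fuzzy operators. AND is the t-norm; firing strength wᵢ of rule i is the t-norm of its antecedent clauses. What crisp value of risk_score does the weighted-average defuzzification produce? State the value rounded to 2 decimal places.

R1 (z=22.0): poor=0.43, moderate=0.69, steady=0.47; AND[min(a, b)] → w = 0.43
R2 (z=4.0): unstable=0.25, good=0.06, high=0.79; AND[min(a, b)] → w = 0.06
R3 (z=15.0): moderate=0.69, ¬steady=1−0.47=0.53; AND[min(a, b)] → w = 0.53
R4 (z=31.6): moderate=0.69, steady=0.47; AND[min(a, b)] → w = 0.47
Weighted average = (0.43·22.0 + 0.06·4.0 + 0.53·15.0 + 0.47·31.6) / (0.43 + 0.06 + 0.53 + 0.47)
  = 32.5020 / 1.4900 = 21.81

21.81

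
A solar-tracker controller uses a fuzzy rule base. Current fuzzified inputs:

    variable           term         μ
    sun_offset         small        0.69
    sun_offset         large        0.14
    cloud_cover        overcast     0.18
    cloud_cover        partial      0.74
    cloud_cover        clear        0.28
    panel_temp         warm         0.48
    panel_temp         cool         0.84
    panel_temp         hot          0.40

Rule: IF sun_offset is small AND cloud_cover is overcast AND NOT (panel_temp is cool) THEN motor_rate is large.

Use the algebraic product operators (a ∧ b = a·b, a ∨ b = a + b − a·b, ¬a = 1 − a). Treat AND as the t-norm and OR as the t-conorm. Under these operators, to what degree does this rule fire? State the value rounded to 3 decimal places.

firing strength: small=0.69, overcast=0.18, ¬cool=1−0.84=0.16; AND[a·b] → w = 0.0199

0.020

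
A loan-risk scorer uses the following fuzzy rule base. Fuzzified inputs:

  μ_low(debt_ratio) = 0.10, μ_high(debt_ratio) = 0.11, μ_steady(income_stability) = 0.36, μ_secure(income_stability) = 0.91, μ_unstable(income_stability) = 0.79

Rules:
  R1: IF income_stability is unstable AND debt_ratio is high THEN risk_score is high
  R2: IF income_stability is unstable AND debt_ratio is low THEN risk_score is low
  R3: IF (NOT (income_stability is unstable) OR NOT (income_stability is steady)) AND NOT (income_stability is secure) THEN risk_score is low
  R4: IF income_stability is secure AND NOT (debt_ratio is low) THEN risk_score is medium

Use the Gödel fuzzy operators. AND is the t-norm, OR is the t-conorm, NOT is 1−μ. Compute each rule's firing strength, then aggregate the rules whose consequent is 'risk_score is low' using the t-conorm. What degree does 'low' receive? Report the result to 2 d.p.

R1: unstable=0.79, high=0.11; AND[min(a, b)] → w = 0.11
R2: unstable=0.79, low=0.10; AND[min(a, b)] → w = 0.10
R3: (¬unstable=1−0.79=0.21 OR ¬steady=1−0.36=0.64) = 0.64; AND[min(a, b)] with ¬secure=1−0.91=0.09 → w = 0.09
R4: secure=0.91, ¬low=1−0.10=0.90; AND[min(a, b)] → w = 0.90
Rules with consequent 'low': {R2, R3} → strengths 0.10, 0.09
Aggregate via t-conorm [max(a, b)]: 0.10

0.10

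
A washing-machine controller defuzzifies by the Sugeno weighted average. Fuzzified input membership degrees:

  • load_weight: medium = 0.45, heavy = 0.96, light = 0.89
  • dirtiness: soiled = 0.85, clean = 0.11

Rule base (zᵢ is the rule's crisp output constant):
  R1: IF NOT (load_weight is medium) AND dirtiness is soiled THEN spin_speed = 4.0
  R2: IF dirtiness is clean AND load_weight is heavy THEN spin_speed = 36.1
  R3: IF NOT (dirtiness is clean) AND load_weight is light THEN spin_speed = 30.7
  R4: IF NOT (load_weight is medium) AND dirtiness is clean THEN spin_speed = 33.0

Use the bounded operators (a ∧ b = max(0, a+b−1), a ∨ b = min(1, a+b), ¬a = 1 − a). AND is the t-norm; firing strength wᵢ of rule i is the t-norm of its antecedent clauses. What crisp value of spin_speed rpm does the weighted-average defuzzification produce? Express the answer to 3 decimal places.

22.458

R1 (z=4.0): ¬medium=1−0.45=0.55, soiled=0.85; AND[max(0, a+b−1)] → w = 0.40
R2 (z=36.1): clean=0.11, heavy=0.96; AND[max(0, a+b−1)] → w = 0.07
R3 (z=30.7): ¬clean=1−0.11=0.89, light=0.89; AND[max(0, a+b−1)] → w = 0.78
R4 (z=33.0): ¬medium=1−0.45=0.55, clean=0.11; AND[max(0, a+b−1)] → w = 0.00
Weighted average = (0.40·4.0 + 0.07·36.1 + 0.78·30.7 + 0.00·33.0) / (0.40 + 0.07 + 0.78 + 0.00)
  = 28.0730 / 1.2500 = 22.458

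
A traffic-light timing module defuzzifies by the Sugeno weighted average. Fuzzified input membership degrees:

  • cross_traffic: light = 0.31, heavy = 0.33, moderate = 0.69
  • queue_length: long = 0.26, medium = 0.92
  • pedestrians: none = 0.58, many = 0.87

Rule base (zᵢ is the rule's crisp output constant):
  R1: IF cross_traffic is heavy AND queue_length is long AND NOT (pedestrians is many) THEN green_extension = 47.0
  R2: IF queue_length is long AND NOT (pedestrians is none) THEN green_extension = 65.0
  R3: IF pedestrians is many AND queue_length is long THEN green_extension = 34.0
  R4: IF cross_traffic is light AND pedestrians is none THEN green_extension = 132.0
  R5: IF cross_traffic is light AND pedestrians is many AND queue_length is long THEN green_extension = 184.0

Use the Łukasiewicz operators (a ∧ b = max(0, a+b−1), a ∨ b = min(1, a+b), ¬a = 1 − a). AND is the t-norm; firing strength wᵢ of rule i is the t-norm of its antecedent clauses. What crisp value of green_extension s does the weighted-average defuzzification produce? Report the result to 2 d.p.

R1 (z=47.0): heavy=0.33, long=0.26, ¬many=1−0.87=0.13; AND[max(0, a+b−1)] → w = 0.00
R2 (z=65.0): long=0.26, ¬none=1−0.58=0.42; AND[max(0, a+b−1)] → w = 0.00
R3 (z=34.0): many=0.87, long=0.26; AND[max(0, a+b−1)] → w = 0.13
R4 (z=132.0): light=0.31, none=0.58; AND[max(0, a+b−1)] → w = 0.00
R5 (z=184.0): light=0.31, many=0.87, long=0.26; AND[max(0, a+b−1)] → w = 0.00
Weighted average = (0.00·47.0 + 0.00·65.0 + 0.13·34.0 + 0.00·132.0 + 0.00·184.0) / (0.00 + 0.00 + 0.13 + 0.00 + 0.00)
  = 4.4200 / 0.1300 = 34.00

34.00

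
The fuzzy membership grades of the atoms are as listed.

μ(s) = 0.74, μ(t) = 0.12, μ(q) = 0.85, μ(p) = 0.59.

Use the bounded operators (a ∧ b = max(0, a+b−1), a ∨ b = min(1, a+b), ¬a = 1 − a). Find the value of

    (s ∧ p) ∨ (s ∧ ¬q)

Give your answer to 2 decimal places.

0.33

s ∧ p = max(0, a+b−1) on (0.74, 0.59) = 0.33
¬q = 1 − 0.85 = 0.15
s ∧ ¬q = max(0, a+b−1) on (0.74, 0.15) = 0.00
(s ∧ p) ∨ (s ∧ ¬q) = min(1, a+b) on (0.33, 0.00) = 0.33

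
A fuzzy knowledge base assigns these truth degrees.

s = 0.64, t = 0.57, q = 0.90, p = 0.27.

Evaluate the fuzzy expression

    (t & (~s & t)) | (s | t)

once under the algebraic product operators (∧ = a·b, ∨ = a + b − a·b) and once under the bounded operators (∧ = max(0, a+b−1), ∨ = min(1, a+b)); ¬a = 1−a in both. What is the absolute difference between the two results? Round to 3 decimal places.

Under algebraic product:
  ~s = 1 − 0.6400 = 0.3600
  ~s & t = a·b on (0.3600, 0.5700) = 0.2052
  t & (~s & t) = a·b on (0.5700, 0.2052) = 0.1170
  s | t = a + b − a·b on (0.6400, 0.5700) = 0.8452
  (t & (~s & t)) | (s | t) = a + b − a·b on (0.1170, 0.8452) = 0.8633
  → value = 0.8633
Under bounded:
  ~s = 1 − 0.64 = 0.36
  ~s & t = max(0, a+b−1) on (0.36, 0.57) = 0.00
  t & (~s & t) = max(0, a+b−1) on (0.57, 0.00) = 0.00
  s | t = min(1, a+b) on (0.64, 0.57) = 1.00
  (t & (~s & t)) | (s | t) = min(1, a+b) on (0.00, 1.00) = 1.00
  → value = 1.0000
|0.8633 − 1.0000| = 0.137

0.137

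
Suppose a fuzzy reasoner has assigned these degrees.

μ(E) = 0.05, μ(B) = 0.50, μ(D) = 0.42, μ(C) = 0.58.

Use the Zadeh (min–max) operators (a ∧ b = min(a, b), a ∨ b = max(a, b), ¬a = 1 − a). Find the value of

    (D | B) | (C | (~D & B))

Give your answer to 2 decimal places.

D | B = max(a, b) on (0.42, 0.50) = 0.50
~D = 1 − 0.42 = 0.58
~D & B = min(a, b) on (0.58, 0.50) = 0.50
C | (~D & B) = max(a, b) on (0.58, 0.50) = 0.58
(D | B) | (C | (~D & B)) = max(a, b) on (0.50, 0.58) = 0.58

0.58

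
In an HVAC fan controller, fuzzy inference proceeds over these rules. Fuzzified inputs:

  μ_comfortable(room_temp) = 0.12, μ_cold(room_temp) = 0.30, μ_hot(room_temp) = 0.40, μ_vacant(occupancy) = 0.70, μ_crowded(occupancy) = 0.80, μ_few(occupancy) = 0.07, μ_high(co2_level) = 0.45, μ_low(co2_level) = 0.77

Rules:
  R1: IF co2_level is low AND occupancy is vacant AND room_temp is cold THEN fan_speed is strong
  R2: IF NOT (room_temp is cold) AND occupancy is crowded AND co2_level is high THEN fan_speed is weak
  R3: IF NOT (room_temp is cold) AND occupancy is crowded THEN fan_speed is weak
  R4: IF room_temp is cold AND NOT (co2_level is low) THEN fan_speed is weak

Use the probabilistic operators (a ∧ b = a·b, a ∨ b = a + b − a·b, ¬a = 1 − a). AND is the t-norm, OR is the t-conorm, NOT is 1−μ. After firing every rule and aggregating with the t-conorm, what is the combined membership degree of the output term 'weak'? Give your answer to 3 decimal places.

R1: low=0.77, vacant=0.70, cold=0.30; AND[a·b] → w = 0.1617
R2: ¬cold=1−0.30=0.70, crowded=0.80, high=0.45; AND[a·b] → w = 0.2520
R3: ¬cold=1−0.30=0.70, crowded=0.80; AND[a·b] → w = 0.5600
R4: cold=0.30, ¬low=1−0.77=0.23; AND[a·b] → w = 0.0690
Rules with consequent 'weak': {R2, R3, R4} → strengths 0.2520, 0.5600, 0.0690
Aggregate via t-conorm [a + b − a·b]: 0.6936

0.694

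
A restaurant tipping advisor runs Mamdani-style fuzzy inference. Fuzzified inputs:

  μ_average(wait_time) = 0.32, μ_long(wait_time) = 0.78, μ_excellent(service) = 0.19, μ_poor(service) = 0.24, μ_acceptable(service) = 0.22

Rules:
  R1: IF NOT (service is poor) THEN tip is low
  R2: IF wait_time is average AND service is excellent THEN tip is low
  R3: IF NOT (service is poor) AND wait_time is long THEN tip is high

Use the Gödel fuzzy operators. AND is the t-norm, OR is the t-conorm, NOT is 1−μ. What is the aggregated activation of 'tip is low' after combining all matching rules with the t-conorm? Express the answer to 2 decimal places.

0.76

R1: ¬poor=1−0.24=0.76 → w = 0.76
R2: average=0.32, excellent=0.19; AND[min(a, b)] → w = 0.19
R3: ¬poor=1−0.24=0.76, long=0.78; AND[min(a, b)] → w = 0.76
Rules with consequent 'low': {R1, R2} → strengths 0.76, 0.19
Aggregate via t-conorm [max(a, b)]: 0.76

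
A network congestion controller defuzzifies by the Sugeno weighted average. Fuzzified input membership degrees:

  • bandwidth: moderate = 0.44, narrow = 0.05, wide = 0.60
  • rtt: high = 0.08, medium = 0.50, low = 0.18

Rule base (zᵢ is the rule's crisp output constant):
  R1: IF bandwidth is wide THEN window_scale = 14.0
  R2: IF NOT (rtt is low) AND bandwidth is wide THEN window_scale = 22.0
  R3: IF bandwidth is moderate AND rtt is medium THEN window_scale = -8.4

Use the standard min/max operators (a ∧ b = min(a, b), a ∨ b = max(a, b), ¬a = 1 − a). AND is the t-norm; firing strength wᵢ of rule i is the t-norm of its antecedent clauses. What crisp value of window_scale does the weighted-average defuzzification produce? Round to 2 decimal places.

R1 (z=14.0): wide=0.60 → w = 0.60
R2 (z=22.0): ¬low=1−0.18=0.82, wide=0.60; AND[min(a, b)] → w = 0.60
R3 (z=-8.4): moderate=0.44, medium=0.50; AND[min(a, b)] → w = 0.44
Weighted average = (0.60·14.0 + 0.60·22.0 + 0.44·-8.4) / (0.60 + 0.60 + 0.44)
  = 17.9040 / 1.6400 = 10.92

10.92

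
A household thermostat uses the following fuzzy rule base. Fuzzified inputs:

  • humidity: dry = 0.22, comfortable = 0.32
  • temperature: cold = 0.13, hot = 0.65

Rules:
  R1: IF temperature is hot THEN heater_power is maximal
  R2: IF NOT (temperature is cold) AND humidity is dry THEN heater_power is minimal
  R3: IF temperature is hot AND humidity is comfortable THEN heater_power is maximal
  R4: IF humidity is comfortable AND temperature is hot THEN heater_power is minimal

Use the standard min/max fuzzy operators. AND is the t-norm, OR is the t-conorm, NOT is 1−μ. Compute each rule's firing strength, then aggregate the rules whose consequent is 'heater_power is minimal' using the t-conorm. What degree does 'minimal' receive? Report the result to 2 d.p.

0.32

R1: hot=0.65 → w = 0.65
R2: ¬cold=1−0.13=0.87, dry=0.22; AND[min(a, b)] → w = 0.22
R3: hot=0.65, comfortable=0.32; AND[min(a, b)] → w = 0.32
R4: comfortable=0.32, hot=0.65; AND[min(a, b)] → w = 0.32
Rules with consequent 'minimal': {R2, R4} → strengths 0.22, 0.32
Aggregate via t-conorm [max(a, b)]: 0.32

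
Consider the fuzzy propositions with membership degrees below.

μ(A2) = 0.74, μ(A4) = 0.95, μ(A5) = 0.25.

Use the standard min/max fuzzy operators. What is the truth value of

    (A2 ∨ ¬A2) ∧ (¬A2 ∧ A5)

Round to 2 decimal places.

0.25

¬A2 = 1 − 0.74 = 0.26
A2 ∨ ¬A2 = max(a, b) on (0.74, 0.26) = 0.74
¬A2 = 1 − 0.74 = 0.26
¬A2 ∧ A5 = min(a, b) on (0.26, 0.25) = 0.25
(A2 ∨ ¬A2) ∧ (¬A2 ∧ A5) = min(a, b) on (0.74, 0.25) = 0.25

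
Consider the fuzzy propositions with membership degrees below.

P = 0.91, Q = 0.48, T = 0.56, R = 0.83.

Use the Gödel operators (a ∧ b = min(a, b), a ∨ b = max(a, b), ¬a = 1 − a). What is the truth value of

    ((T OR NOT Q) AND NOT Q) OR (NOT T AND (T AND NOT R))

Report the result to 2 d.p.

NOT Q = 1 − 0.48 = 0.52
T OR NOT Q = max(a, b) on (0.56, 0.52) = 0.56
NOT Q = 1 − 0.48 = 0.52
(T OR NOT Q) AND NOT Q = min(a, b) on (0.56, 0.52) = 0.52
NOT T = 1 − 0.56 = 0.44
NOT R = 1 − 0.83 = 0.17
T AND NOT R = min(a, b) on (0.56, 0.17) = 0.17
NOT T AND (T AND NOT R) = min(a, b) on (0.44, 0.17) = 0.17
((T OR NOT Q) AND NOT Q) OR (NOT T AND (T AND NOT R)) = max(a, b) on (0.52, 0.17) = 0.52

0.52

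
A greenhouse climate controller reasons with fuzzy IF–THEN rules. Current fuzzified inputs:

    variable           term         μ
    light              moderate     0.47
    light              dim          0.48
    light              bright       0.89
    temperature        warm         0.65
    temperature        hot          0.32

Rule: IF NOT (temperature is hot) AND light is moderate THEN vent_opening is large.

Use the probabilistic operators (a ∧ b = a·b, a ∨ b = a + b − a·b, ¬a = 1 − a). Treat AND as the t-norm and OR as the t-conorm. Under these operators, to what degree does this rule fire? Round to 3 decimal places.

firing strength: ¬hot=1−0.32=0.68, moderate=0.47; AND[a·b] → w = 0.3196

0.320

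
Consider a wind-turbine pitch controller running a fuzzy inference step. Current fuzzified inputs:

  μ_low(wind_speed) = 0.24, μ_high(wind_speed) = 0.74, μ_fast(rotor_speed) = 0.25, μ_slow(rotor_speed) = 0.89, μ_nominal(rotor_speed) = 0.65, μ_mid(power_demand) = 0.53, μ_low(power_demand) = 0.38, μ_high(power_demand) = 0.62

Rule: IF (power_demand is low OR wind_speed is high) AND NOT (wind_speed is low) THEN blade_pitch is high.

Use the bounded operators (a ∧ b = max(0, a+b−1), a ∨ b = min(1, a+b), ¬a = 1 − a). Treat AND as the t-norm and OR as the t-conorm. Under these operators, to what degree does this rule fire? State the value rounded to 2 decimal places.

firing strength: (low=0.38 OR high=0.74) = 1.00; AND[max(0, a+b−1)] with ¬low=1−0.24=0.76 → w = 0.76

0.76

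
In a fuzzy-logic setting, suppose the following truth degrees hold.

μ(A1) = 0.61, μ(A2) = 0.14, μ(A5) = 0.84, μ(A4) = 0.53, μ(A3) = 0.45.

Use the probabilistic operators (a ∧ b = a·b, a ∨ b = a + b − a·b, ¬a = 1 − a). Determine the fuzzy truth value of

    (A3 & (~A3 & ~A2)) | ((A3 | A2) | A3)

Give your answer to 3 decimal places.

0.795

~A3 = 1 − 0.4500 = 0.5500
~A2 = 1 − 0.1400 = 0.8600
~A3 & ~A2 = a·b on (0.5500, 0.8600) = 0.4730
A3 & (~A3 & ~A2) = a·b on (0.4500, 0.4730) = 0.2129
A3 | A2 = a + b − a·b on (0.4500, 0.1400) = 0.5270
(A3 | A2) | A3 = a + b − a·b on (0.5270, 0.4500) = 0.7399
(A3 & (~A3 & ~A2)) | ((A3 | A2) | A3) = a + b − a·b on (0.2129, 0.7399) = 0.7952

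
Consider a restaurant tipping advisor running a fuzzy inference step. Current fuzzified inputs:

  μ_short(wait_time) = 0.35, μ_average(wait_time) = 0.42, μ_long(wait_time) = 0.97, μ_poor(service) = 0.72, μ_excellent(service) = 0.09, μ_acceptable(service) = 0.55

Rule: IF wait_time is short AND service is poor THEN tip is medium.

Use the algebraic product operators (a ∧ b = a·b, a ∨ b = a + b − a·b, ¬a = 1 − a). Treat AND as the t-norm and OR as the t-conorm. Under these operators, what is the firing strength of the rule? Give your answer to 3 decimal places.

firing strength: short=0.35, poor=0.72; AND[a·b] → w = 0.2520

0.252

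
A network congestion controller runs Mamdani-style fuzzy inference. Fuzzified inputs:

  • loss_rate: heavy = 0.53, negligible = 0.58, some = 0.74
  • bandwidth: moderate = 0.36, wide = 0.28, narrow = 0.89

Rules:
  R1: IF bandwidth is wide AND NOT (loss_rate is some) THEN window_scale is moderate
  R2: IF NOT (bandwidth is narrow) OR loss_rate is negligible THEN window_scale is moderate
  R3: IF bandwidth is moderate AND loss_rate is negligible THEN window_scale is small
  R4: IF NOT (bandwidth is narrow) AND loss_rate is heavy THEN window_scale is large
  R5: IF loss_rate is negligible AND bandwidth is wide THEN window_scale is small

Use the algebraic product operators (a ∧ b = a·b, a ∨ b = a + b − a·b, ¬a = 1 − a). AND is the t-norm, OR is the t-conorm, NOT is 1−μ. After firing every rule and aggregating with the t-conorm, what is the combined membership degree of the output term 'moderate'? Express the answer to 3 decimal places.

R1: wide=0.28, ¬some=1−0.74=0.26; AND[a·b] → w = 0.0728
R2: ¬narrow=1−0.89=0.11, negligible=0.58; OR[a + b − a·b] → w = 0.6262
R3: moderate=0.36, negligible=0.58; AND[a·b] → w = 0.2088
R4: ¬narrow=1−0.89=0.11, heavy=0.53; AND[a·b] → w = 0.0583
R5: negligible=0.58, wide=0.28; AND[a·b] → w = 0.1624
Rules with consequent 'moderate': {R1, R2} → strengths 0.0728, 0.6262
Aggregate via t-conorm [a + b − a·b]: 0.6534

0.653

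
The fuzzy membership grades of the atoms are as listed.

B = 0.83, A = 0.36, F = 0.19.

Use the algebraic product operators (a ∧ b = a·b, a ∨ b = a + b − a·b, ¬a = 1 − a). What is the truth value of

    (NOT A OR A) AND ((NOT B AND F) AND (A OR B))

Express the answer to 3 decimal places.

0.022

NOT A = 1 − 0.3600 = 0.6400
NOT A OR A = a + b − a·b on (0.6400, 0.3600) = 0.7696
NOT B = 1 − 0.8300 = 0.1700
NOT B AND F = a·b on (0.1700, 0.1900) = 0.0323
A OR B = a + b − a·b on (0.3600, 0.8300) = 0.8912
(NOT B AND F) AND (A OR B) = a·b on (0.0323, 0.8912) = 0.0288
(NOT A OR A) AND ((NOT B AND F) AND (A OR B)) = a·b on (0.7696, 0.0288) = 0.0222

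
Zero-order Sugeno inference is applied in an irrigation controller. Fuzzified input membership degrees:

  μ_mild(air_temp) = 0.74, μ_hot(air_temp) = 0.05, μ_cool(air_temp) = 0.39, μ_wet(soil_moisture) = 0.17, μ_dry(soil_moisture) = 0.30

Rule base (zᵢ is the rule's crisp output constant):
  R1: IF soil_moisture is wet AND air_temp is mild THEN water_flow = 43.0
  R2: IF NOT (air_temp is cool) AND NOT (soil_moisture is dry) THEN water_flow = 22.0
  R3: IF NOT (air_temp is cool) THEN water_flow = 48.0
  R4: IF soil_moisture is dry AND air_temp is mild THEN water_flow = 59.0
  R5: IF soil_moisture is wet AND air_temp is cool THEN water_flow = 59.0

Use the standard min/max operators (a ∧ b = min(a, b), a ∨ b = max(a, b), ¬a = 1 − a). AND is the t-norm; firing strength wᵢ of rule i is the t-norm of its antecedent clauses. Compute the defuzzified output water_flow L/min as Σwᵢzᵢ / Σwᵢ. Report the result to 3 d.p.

R1 (z=43.0): wet=0.17, mild=0.74; AND[min(a, b)] → w = 0.17
R2 (z=22.0): ¬cool=1−0.39=0.61, ¬dry=1−0.30=0.70; AND[min(a, b)] → w = 0.61
R3 (z=48.0): ¬cool=1−0.39=0.61 → w = 0.61
R4 (z=59.0): dry=0.30, mild=0.74; AND[min(a, b)] → w = 0.30
R5 (z=59.0): wet=0.17, cool=0.39; AND[min(a, b)] → w = 0.17
Weighted average = (0.17·43.0 + 0.61·22.0 + 0.61·48.0 + 0.30·59.0 + 0.17·59.0) / (0.17 + 0.61 + 0.61 + 0.30 + 0.17)
  = 77.7400 / 1.8600 = 41.796

41.796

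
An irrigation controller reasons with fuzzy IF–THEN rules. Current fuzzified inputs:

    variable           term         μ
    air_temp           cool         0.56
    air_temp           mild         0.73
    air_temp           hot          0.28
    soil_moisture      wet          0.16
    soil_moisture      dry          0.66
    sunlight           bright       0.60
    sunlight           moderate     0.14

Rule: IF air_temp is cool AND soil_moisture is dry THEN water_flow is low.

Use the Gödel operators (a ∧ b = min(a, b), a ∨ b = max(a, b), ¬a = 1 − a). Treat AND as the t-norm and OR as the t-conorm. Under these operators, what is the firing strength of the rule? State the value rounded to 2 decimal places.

0.56

firing strength: cool=0.56, dry=0.66; AND[min(a, b)] → w = 0.56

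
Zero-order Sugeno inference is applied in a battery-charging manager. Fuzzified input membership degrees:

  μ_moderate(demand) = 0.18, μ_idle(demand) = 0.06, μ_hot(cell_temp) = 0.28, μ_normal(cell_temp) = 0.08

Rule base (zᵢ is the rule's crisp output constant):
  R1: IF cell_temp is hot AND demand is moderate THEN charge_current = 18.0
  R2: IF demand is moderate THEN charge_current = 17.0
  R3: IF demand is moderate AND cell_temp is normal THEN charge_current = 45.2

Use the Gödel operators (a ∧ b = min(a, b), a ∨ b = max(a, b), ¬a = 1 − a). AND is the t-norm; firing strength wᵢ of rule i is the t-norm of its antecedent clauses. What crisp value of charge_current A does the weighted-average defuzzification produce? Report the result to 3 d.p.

R1 (z=18.0): hot=0.28, moderate=0.18; AND[min(a, b)] → w = 0.18
R2 (z=17.0): moderate=0.18 → w = 0.18
R3 (z=45.2): moderate=0.18, normal=0.08; AND[min(a, b)] → w = 0.08
Weighted average = (0.18·18.0 + 0.18·17.0 + 0.08·45.2) / (0.18 + 0.18 + 0.08)
  = 9.9160 / 0.4400 = 22.536

22.536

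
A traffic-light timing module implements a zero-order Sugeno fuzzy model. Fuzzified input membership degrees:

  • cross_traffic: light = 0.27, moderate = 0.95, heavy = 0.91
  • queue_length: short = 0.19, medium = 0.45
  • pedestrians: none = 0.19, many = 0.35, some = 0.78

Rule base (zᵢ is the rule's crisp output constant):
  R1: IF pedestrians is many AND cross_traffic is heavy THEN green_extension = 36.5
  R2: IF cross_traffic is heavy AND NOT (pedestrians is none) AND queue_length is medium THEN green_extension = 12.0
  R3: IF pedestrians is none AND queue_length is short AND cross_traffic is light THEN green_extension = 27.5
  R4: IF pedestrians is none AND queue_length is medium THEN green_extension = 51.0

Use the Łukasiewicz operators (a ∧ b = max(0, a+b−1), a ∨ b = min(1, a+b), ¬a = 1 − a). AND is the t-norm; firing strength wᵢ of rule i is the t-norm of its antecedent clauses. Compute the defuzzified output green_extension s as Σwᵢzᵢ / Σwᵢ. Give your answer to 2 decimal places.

R1 (z=36.5): many=0.35, heavy=0.91; AND[max(0, a+b−1)] → w = 0.26
R2 (z=12.0): heavy=0.91, ¬none=1−0.19=0.81, medium=0.45; AND[max(0, a+b−1)] → w = 0.17
R3 (z=27.5): none=0.19, short=0.19, light=0.27; AND[max(0, a+b−1)] → w = 0.00
R4 (z=51.0): none=0.19, medium=0.45; AND[max(0, a+b−1)] → w = 0.00
Weighted average = (0.26·36.5 + 0.17·12.0 + 0.00·27.5 + 0.00·51.0) / (0.26 + 0.17 + 0.00 + 0.00)
  = 11.5300 / 0.4300 = 26.81

26.81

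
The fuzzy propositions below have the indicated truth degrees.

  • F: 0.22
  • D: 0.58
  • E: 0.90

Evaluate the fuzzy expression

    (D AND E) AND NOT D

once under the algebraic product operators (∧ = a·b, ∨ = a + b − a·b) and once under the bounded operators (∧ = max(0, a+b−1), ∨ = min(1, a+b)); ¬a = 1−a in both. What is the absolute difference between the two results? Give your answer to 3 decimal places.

Under algebraic product:
  D AND E = a·b on (0.5800, 0.9000) = 0.5220
  NOT D = 1 − 0.5800 = 0.4200
  (D AND E) AND NOT D = a·b on (0.5220, 0.4200) = 0.2192
  → value = 0.2192
Under bounded:
  D AND E = max(0, a+b−1) on (0.58, 0.90) = 0.48
  NOT D = 1 − 0.58 = 0.42
  (D AND E) AND NOT D = max(0, a+b−1) on (0.48, 0.42) = 0.00
  → value = 0.0000
|0.2192 − 0.0000| = 0.219

0.219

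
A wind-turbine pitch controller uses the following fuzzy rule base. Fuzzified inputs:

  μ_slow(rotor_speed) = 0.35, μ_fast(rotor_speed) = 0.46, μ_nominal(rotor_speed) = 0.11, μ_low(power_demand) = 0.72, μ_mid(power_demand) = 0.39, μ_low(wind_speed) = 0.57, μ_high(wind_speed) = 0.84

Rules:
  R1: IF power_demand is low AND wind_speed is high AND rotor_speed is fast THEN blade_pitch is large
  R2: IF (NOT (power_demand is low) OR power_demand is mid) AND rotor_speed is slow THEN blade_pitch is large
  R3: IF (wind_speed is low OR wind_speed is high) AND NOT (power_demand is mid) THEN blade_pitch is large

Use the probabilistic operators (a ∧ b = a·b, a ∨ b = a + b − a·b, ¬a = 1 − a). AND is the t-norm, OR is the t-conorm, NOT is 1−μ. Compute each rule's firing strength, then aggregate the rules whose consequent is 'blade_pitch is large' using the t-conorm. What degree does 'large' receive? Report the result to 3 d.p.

0.749

R1: low=0.72, high=0.84, fast=0.46; AND[a·b] → w = 0.2782
R2: (¬low=1−0.72=0.28 OR mid=0.39) = 0.5608; AND[a·b] with slow=0.35 → w = 0.1963
R3: (low=0.57 OR high=0.84) = 0.9312; AND[a·b] with ¬mid=1−0.39=0.61 → w = 0.5680
Rules with consequent 'large': {R1, R2, R3} → strengths 0.2782, 0.1963, 0.5680
Aggregate via t-conorm [a + b − a·b]: 0.7494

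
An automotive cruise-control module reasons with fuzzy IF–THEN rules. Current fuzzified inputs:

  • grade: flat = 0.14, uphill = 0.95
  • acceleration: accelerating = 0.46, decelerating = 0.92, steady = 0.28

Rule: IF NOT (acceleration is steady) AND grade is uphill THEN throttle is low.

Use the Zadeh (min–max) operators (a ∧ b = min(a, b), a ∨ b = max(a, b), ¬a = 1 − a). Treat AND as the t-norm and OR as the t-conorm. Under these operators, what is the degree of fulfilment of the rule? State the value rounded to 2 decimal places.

0.72

firing strength: ¬steady=1−0.28=0.72, uphill=0.95; AND[min(a, b)] → w = 0.72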